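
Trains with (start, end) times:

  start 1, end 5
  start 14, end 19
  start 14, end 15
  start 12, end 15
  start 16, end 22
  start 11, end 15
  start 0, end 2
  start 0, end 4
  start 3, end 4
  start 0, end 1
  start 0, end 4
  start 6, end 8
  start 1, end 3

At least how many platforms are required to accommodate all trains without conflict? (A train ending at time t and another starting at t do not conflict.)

The answer is the maximum number of intervals overlapping at any instant.
Events (time:±→running): 0:+→1 0:+→2 0:+→3 0:+→4 1:-→3 1:+→4 1:+→5 … peak 5.

5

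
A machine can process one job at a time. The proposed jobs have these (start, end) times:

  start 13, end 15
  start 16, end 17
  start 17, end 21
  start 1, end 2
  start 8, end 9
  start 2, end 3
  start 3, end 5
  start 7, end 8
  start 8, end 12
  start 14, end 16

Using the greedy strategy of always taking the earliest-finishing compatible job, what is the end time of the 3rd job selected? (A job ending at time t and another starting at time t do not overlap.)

5

Greedy by earliest finish: after sorting by end time, pick each interval compatible with the last pick.
By end time: (1,2), (2,3), (3,5), (7,8), (8,9), (8,12), (13,15), (14,16), (16,17), (17,21).
Pick (1,2); next start ≥ 2 → (2,3); next start ≥ 3 → (3,5); next start ≥ 5 → (7,8); next start ≥ 8 → (8,9); next start ≥ 9 → (13,15); next start ≥ 15 → (16,17); next start ≥ 17 → (17,21).
Selected: (1,2) (2,3) (3,5) (7,8) (8,9) (13,15) (16,17) (17,21)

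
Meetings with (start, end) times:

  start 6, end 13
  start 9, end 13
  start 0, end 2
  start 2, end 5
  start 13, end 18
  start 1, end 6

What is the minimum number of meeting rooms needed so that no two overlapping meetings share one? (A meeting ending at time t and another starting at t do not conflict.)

The answer is the maximum number of intervals overlapping at any instant.
starts: [0, 1, 2, 6, 9, 13]
ends:   [2, 5, 6, 13, 13, 18]
s0→1 s1→2  — peak 2.

2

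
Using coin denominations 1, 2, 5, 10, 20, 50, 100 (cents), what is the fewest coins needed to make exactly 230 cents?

4

230 = 2×100 + 1×20 + 1×10
Total coins = 2 + 1 + 1 = 4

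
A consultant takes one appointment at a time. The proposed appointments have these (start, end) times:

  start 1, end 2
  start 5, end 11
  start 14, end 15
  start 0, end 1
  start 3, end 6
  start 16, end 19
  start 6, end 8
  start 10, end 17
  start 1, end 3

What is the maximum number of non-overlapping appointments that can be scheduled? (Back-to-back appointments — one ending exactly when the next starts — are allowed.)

Sort by end time and greedily take each interval whose start is ≥ the last chosen end.
Sorted by end: (0,1)  (1,2)  (1,3)  (3,6)  (6,8)  (5,11)  (14,15)  (10,17)  (16,19)
take (0,1); take (1,2); take (3,6); take (6,8); skip (5,11); take (14,15); take (16,19).
Selected 6 appointments.

6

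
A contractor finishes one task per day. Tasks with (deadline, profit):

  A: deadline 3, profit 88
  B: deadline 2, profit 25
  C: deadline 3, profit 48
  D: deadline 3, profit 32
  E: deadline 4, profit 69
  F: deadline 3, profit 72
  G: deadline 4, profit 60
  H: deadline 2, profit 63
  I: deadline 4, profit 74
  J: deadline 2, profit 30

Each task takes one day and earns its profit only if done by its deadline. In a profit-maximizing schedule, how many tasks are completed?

By profit: A(d3,88), I(d4,74), F(d3,72), E(d4,69), H(d2,63), G(d4,60), C(d3,48), D(d3,32), J(d2,30), B(d2,25)
A→slot 3; I→slot 4; F→slot 2; E→slot 1; H skipped; G skipped; C skipped; D skipped; J skipped; B skipped.
4 of 10 scheduled.

4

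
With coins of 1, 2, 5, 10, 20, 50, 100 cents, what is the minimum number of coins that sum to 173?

173 = 1×100 + 1×50 + 1×20 + 1×2 + 1×1
Total coins = 1 + 1 + 1 + 1 + 1 = 5

5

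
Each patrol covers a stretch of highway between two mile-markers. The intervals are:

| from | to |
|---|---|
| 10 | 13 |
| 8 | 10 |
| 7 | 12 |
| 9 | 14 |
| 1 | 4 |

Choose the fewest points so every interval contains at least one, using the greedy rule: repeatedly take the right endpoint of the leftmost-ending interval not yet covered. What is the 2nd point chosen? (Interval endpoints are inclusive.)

10

Sort by right endpoint; whenever an interval is uncovered, place a point at its right end.
Sorted: [1,4] [8,10] [7,12] [10,13] [9,14]
{[1,4]} hit by 4; {[8,10],[7,12],[10,13],[9,14]} hit by 10.
Points: 4, 10 (2 total).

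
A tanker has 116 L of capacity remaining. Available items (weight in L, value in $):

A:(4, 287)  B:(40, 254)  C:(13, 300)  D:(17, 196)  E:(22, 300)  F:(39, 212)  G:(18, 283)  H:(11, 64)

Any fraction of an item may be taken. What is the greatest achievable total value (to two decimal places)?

Greedy by value/weight ratio, highest first.
Ratios (sorted): A 71.75, C 23.08, G 15.72, E 13.64, D 11.53, B 6.35, H 5.82, F 5.44
take A (4 @ 287); take C (13 @ 300); take G (18 @ 283); take E (22 @ 300); take D (17 @ 196); take B (40 @ 254); take 2/11 of H → 11.64. Capacity used 116/116.
Total value = 1631.64

1631.64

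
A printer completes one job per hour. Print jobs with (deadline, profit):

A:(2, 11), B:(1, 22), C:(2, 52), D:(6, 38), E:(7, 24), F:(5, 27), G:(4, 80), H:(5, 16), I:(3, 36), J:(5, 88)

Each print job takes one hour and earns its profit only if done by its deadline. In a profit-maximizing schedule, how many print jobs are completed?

7

Take jobs in profit order; each goes to the latest open slot no later than its deadline.
By profit: J(d5,88), G(d4,80), C(d2,52), D(d6,38), I(d3,36), F(d5,27), E(d7,24), B(d1,22), H(d5,16), A(d2,11)
J→slot 5; G→slot 4; C→slot 2; D→slot 6; I→slot 3; F→slot 1; E→slot 7; B skipped; H skipped; A skipped.
7 of 10 scheduled.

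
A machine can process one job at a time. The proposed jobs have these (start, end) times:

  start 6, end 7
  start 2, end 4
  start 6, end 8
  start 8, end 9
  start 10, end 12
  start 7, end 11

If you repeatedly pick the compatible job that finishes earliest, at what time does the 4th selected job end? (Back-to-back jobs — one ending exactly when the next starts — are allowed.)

12

Greedy by earliest finish: after sorting by end time, pick each interval compatible with the last pick.
Sorted by end: (2,4)  (6,7)  (6,8)  (8,9)  (7,11)  (10,12)
take (2,4); take (6,7); skip (6,8); take (8,9); take (10,12).
Selected: (2,4) (6,7) (8,9) (10,12)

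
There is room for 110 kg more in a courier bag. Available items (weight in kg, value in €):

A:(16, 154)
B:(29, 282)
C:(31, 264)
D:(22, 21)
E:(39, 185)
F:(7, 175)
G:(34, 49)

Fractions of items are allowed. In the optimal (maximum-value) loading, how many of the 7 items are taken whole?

4

Order: F (175/7=25.00) > B (282/29=9.72) > A (154/16=9.62) > C (264/31=8.52) > E (185/39=4.74) > G (49/34=1.44) > D (21/22=0.95)
Fill: take F (7 @ 175) → take B (29 @ 282) → take A (16 @ 154) → take C (31 @ 264) → take 27/39 of E → 128.08; 110/110 used.
4 item(s) taken whole; one partial (take 27/39 of E).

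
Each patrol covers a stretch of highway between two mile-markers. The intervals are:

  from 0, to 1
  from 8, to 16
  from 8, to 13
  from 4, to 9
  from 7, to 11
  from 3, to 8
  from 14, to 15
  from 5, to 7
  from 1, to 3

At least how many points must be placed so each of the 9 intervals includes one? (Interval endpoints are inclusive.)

4

Sorted: [0,1] [1,3] [5,7] [3,8] [4,9] [7,11] [8,13] [14,15] [8,16]
{[0,1],[1,3]} hit by 1; {[5,7],[3,8],[4,9],[7,11]} hit by 7; {[8,13]} hit by 13; {[14,15],[8,16]} hit by 15.
Points: 1, 7, 13, 15 (4 total).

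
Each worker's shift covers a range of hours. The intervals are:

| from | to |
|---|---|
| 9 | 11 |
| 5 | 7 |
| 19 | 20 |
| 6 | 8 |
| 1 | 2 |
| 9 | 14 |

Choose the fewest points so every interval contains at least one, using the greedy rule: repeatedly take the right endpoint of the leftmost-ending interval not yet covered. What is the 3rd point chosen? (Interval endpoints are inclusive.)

11

By right end: [1,2]  [5,7]  [6,8]  [9,11]  [9,14]  [19,20]
[1,2] uncovered → point at 2; [5,7] uncovered → point at 7; [9,11] uncovered → point at 11; [19,20] uncovered → point at 20.
Points: 2, 7, 11, 20 (4 total).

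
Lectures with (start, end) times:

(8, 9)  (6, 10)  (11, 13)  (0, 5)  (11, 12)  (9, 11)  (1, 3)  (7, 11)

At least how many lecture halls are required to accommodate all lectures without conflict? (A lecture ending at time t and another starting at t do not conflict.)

The answer is the maximum number of intervals overlapping at any instant.
Events (time:±→running): 0:+→1 1:+→2 3:-→1 5:-→0 6:+→1 7:+→2 8:+→3 … peak 3.

3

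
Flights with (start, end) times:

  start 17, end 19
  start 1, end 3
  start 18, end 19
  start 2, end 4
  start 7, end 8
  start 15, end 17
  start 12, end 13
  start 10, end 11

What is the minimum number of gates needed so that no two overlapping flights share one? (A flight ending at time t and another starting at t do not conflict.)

2

Count concurrent intervals with a sweep; the peak is the room count.
starts: [1, 2, 7, 10, 12, 15, 17, 18]
ends:   [3, 4, 8, 11, 13, 17, 19, 19]
s1→1 s2→2  — peak 2.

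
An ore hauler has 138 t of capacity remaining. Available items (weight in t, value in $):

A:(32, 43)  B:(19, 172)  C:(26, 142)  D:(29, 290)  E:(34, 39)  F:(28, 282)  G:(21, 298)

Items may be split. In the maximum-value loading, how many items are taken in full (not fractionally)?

5

Greedy by value/weight ratio, highest first.
Ratios (sorted): G 14.19, F 10.07, D 10.00, B 9.05, C 5.46, A 1.34, E 1.15
take G (21 @ 298); take F (28 @ 282); take D (29 @ 290); take B (19 @ 172); take C (26 @ 142); take 15/32 of A → 20.16. Capacity used 138/138.
5 item(s) taken whole; one partial (take 15/32 of A).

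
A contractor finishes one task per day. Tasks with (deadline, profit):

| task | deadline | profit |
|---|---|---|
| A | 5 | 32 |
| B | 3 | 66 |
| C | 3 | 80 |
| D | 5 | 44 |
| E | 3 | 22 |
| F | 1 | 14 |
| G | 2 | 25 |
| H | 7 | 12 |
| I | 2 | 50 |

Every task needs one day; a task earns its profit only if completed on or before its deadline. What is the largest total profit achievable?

Sort by profit descending; place each in the latest free slot ≤ its deadline.
By profit: C(d3,80), B(d3,66), I(d2,50), D(d5,44), A(d5,32), G(d2,25), E(d3,22), F(d1,14), H(d7,12)
C→slot 3; B→slot 2; I→slot 1; D→slot 5; A→slot 4; G skipped; E skipped; F skipped; H→slot 7.
Profit = 50 + 66 + 80 + 32 + 44 + 12 = 284

284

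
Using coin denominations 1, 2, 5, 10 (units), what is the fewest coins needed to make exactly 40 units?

4

40 − 4×10→0
Total coins = 4 = 4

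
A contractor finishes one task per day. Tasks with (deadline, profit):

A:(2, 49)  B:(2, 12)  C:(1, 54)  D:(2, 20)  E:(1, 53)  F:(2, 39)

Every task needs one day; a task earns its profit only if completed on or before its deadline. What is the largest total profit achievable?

103

Profit order: C=54 E=53 A=49 F=39 D=20 B=12
Assign: C→slot 1, E skipped, A→slot 2, F skipped, D skipped, B skipped.
Slots: [1:C] [2:A]
Profit = 54 + 49 = 103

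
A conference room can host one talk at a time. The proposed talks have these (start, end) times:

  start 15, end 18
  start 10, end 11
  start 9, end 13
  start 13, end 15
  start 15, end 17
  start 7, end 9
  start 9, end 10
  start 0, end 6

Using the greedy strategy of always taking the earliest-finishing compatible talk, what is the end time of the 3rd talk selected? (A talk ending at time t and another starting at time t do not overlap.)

10

Order by finish time; keep every interval that doesn't clash with the previous kept one.
By end time: (0,6), (7,9), (9,10), (10,11), (9,13), (13,15), (15,17), (15,18).
Pick (0,6); next start ≥ 6 → (7,9); next start ≥ 9 → (9,10); next start ≥ 10 → (10,11); next start ≥ 11 → (13,15); next start ≥ 15 → (15,17).
Selected: (0,6) (7,9) (9,10) (10,11) (13,15) (15,17)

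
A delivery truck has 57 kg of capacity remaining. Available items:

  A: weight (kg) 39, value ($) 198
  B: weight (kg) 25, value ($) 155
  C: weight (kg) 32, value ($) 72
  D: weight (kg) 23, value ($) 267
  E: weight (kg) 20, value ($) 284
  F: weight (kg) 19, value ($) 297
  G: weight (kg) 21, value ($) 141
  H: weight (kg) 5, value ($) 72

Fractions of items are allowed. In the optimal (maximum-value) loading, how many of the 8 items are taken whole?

Sort by value per unit weight and fill in that order.
Order: F (297/19=15.63) > H (72/5=14.40) > E (284/20=14.20) > D (267/23=11.61) > G (141/21=6.71) > B (155/25=6.20) > A (198/39=5.08) > C (72/32=2.25)
Fill: take F (19 @ 297) → take H (5 @ 72) → take E (20 @ 284) → take 13/23 of D → 150.91; 57/57 used.
3 item(s) taken whole; one partial (take 13/23 of D).

3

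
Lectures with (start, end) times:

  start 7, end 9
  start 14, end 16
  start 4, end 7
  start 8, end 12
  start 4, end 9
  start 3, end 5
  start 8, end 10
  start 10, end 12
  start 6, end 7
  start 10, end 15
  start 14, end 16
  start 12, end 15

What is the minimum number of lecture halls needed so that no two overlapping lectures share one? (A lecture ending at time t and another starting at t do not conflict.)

4

Count concurrent intervals with a sweep; the peak is the room count.
starts: [3, 4, 4, 6, 7, 8, 8, 10, 10, 12, 14, 14]
ends:   [5, 7, 7, 9, 9, 10, 12, 12, 15, 15, 16, 16]
s3→1 s4→2 s4→3 e5→2 s6→3 e7→2 e7→1 s7→2 s8→3 s8→4  — peak 4.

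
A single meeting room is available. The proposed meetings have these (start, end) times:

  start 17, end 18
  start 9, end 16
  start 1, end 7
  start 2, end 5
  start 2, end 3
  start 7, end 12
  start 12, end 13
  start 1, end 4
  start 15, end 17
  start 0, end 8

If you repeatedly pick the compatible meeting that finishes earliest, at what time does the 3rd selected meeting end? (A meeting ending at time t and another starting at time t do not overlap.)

Greedy by earliest finish: after sorting by end time, pick each interval compatible with the last pick.
Sorted by end: (2,3)  (1,4)  (2,5)  (1,7)  (0,8)  (7,12)  (12,13)  (9,16)  (15,17)  (17,18)
take (2,3); skip (1,4); skip (0,8); take (7,12); take (12,13); skip (9,16); take (15,17); take (17,18).
Selected: (2,3) (7,12) (12,13) (15,17) (17,18)

13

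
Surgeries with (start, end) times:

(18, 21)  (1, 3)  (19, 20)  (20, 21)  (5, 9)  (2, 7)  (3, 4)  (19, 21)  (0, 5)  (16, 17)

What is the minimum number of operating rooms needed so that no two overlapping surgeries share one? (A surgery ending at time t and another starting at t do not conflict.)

starts: [0, 1, 2, 3, 5, 16, 18, 19, 19, 20]
ends:   [3, 4, 5, 7, 9, 17, 20, 21, 21, 21]
s0→1 s1→2 s2→3  — peak 3.

3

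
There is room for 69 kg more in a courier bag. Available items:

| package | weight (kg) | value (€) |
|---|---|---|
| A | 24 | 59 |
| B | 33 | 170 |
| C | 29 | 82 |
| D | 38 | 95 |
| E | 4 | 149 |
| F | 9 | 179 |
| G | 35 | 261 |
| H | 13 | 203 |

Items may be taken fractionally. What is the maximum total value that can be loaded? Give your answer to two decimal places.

833.21

Ratios (sorted): E 37.25, F 19.89, H 15.62, G 7.46, B 5.15, C 2.83, D 2.50, A 2.46
take E (4 @ 149); take F (9 @ 179); take H (13 @ 203); take G (35 @ 261); take 8/33 of B → 41.21. Capacity used 69/69.
Total value = 833.21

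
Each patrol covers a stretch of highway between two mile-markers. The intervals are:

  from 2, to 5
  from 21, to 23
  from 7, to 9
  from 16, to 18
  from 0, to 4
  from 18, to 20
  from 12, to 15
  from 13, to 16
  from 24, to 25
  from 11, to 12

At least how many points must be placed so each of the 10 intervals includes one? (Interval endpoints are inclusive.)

Process intervals by earliest right end; each time one isn't hit yet, stab at its right endpoint.
Sorted: [0,4] [2,5] [7,9] [11,12] [12,15] [13,16] [16,18] [18,20] [21,23] [24,25]
{[0,4],[2,5]} hit by 4; {[7,9]} hit by 9; {[11,12],[12,15]} hit by 12; {[13,16],[16,18]} hit by 16; {[18,20]} hit by 20; {[21,23]} hit by 23; {[24,25]} hit by 25.
Points: 4, 9, 12, 16, 20, 23, 25 (7 total).

7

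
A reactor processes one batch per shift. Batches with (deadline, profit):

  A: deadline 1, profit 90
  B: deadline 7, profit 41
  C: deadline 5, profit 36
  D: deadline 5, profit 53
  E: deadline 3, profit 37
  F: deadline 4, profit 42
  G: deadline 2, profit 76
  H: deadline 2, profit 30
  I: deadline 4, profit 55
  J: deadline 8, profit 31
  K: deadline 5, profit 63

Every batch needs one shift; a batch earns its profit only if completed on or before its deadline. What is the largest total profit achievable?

Sort by profit descending; place each in the latest free slot ≤ its deadline.
Profit order: A=90 G=76 K=63 I=55 D=53 F=42 B=41 E=37 C=36 J=31 H=30
Assign: A→slot 1, G→slot 2, K→slot 5, I→slot 4, D→slot 3, F skipped, B→slot 7, E skipped, C skipped, J→slot 8, H skipped.
Slots: [1:A] [2:G] [3:D] [4:I] [5:K] [7:B] [8:J]
Profit = 90 + 76 + 53 + 55 + 63 + 41 + 31 = 409

409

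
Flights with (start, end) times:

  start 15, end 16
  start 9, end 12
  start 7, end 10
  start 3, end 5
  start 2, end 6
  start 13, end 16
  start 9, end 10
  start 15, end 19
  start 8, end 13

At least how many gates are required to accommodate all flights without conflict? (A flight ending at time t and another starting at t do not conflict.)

Events (time:±→running): 2:+→1 3:+→2 5:-→1 6:-→0 7:+→1 8:+→2 9:+→3 9:+→4 … peak 4.

4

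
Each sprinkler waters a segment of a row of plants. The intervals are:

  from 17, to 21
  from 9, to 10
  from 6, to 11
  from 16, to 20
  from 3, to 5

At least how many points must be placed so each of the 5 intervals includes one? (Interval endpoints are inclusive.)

Process intervals by earliest right end; each time one isn't hit yet, stab at its right endpoint.
By right end: [3,5]  [9,10]  [6,11]  [16,20]  [17,21]
[3,5] uncovered → point at 5; [9,10] uncovered → point at 10; [16,20] uncovered → point at 20.
Points: 5, 10, 20 (3 total).

3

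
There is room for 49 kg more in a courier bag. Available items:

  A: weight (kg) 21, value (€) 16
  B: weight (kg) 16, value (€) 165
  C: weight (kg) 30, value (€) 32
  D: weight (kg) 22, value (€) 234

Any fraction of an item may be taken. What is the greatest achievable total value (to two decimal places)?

Order: D (234/22=10.64) > B (165/16=10.31) > C (32/30=1.07) > A (16/21=0.76)
Fill: take D (22 @ 234) → take B (16 @ 165) → take 11/30 of C → 11.73; 49/49 used.
Total value = 410.73

410.73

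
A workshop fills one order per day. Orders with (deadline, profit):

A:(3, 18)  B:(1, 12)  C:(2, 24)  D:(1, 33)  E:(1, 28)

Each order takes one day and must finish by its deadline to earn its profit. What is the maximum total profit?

75

Profit order: D=33 E=28 C=24 A=18 B=12
Assign: D→slot 1, E skipped, C→slot 2, A→slot 3, B skipped.
Slots: [1:D] [2:C] [3:A]
Profit = 33 + 24 + 18 = 75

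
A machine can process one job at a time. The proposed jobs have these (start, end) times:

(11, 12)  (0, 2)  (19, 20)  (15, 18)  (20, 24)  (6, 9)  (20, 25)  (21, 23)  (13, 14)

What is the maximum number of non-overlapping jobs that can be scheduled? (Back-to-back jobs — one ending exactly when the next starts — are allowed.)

7

By end time: (0,2), (6,9), (11,12), (13,14), (15,18), (19,20), (21,23), (20,24), (20,25).
Pick (0,2); next start ≥ 2 → (6,9); next start ≥ 9 → (11,12); next start ≥ 12 → (13,14); next start ≥ 14 → (15,18); next start ≥ 18 → (19,20); next start ≥ 20 → (21,23).
Selected 7 jobs.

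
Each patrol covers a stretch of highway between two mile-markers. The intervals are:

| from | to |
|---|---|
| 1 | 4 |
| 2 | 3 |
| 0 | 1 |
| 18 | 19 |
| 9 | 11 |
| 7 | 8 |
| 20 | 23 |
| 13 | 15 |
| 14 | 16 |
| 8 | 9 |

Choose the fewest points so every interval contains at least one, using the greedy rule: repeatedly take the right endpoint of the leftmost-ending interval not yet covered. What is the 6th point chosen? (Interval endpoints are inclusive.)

Process intervals by earliest right end; each time one isn't hit yet, stab at its right endpoint.
Sorted: [0,1] [2,3] [1,4] [7,8] [8,9] [9,11] [13,15] [14,16] [18,19] [20,23]
{[0,1]} hit by 1; {[2,3],[1,4]} hit by 3; {[7,8],[8,9]} hit by 8; {[9,11]} hit by 11; {[13,15],[14,16]} hit by 15; {[18,19]} hit by 19; {[20,23]} hit by 23.
Points: 1, 3, 8, 11, 15, 19, 23 (7 total).

19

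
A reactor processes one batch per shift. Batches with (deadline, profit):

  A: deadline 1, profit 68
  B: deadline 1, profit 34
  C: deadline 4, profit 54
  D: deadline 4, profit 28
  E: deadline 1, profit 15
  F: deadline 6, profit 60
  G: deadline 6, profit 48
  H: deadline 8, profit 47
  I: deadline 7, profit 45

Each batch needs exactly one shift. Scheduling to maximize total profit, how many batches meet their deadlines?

Take jobs in profit order; each goes to the latest open slot no later than its deadline.
Profit order: A=68 F=60 C=54 G=48 H=47 I=45 B=34 D=28 E=15
Assign: A→slot 1, F→slot 6, C→slot 4, G→slot 5, H→slot 8, I→slot 7, B skipped, D→slot 3, E skipped.
Slots: [1:A] [3:D] [4:C] [5:G] [6:F] [7:I] [8:H]
7 of 9 scheduled.

7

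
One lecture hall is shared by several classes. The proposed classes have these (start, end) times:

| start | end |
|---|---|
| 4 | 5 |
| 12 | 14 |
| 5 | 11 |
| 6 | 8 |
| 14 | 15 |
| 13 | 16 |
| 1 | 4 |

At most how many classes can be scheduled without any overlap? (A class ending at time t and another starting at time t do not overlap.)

Sorted by end: (1,4)  (4,5)  (6,8)  (5,11)  (12,14)  (14,15)  (13,16)
take (1,4); take (4,5); take (6,8); take (12,14); take (14,15).
Selected 5 classes.

5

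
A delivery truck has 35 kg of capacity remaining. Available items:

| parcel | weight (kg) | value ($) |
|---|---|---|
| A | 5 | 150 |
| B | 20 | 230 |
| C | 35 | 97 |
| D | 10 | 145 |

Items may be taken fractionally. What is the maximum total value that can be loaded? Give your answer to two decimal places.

525.00

Greedy by value/weight ratio, highest first.
Ratios (sorted): A 30.00, D 14.50, B 11.50, C 2.77
take A (5 @ 150); take D (10 @ 145); take B (20 @ 230). Capacity used 35/35.
Total value = 525.00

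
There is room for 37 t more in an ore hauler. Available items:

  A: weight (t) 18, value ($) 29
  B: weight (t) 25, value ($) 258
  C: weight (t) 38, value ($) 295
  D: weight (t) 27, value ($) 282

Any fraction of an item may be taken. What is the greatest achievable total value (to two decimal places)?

Order: D (282/27=10.44) > B (258/25=10.32) > C (295/38=7.76) > A (29/18=1.61)
Fill: take D (27 @ 282) → take 10/25 of B → 103.20; 37/37 used.
Total value = 385.20

385.20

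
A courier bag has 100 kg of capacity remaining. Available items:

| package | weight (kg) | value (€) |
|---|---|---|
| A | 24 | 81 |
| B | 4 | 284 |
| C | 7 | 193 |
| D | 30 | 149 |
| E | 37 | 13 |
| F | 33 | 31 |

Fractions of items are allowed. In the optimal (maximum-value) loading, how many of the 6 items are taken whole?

5

Sort by value per unit weight and fill in that order.
Order: B (284/4=71.00) > C (193/7=27.57) > D (149/30=4.97) > A (81/24=3.38) > F (31/33=0.94) > E (13/37=0.35)
Fill: take B (4 @ 284) → take C (7 @ 193) → take D (30 @ 149) → take A (24 @ 81) → take F (33 @ 31) → take 2/37 of E → 0.70; 100/100 used.
5 item(s) taken whole; one partial (take 2/37 of E).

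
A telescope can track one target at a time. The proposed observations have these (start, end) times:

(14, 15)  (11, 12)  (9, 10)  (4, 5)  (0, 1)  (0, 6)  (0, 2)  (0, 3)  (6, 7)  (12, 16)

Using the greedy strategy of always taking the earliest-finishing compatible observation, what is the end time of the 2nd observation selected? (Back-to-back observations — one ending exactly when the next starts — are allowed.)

By end time: (0,1), (0,2), (0,3), (4,5), (0,6), (6,7), (9,10), (11,12), (14,15), (12,16).
Pick (0,1); next start ≥ 1 → (4,5); next start ≥ 5 → (6,7); next start ≥ 7 → (9,10); next start ≥ 10 → (11,12); next start ≥ 12 → (14,15).
Selected: (0,1) (4,5) (6,7) (9,10) (11,12) (14,15)

5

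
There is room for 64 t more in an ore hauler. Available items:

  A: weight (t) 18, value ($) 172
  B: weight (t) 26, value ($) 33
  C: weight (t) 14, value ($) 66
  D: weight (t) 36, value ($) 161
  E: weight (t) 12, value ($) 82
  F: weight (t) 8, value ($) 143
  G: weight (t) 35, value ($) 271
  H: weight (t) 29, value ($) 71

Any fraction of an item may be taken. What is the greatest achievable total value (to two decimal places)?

606.50

Ratios (sorted): F 17.88, A 9.56, G 7.74, E 6.83, C 4.71, D 4.47, H 2.45, B 1.27
take F (8 @ 143); take A (18 @ 172); take G (35 @ 271); take 3/12 of E → 20.50. Capacity used 64/64.
Total value = 606.50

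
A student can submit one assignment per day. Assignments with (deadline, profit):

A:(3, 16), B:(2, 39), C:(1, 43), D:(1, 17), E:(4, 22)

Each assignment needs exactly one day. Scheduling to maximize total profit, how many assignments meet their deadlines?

4

Take jobs in profit order; each goes to the latest open slot no later than its deadline.
Profit order: C=43 B=39 E=22 D=17 A=16
Assign: C→slot 1, B→slot 2, E→slot 4, D skipped, A→slot 3.
Slots: [1:C] [2:B] [3:A] [4:E]
4 of 5 scheduled.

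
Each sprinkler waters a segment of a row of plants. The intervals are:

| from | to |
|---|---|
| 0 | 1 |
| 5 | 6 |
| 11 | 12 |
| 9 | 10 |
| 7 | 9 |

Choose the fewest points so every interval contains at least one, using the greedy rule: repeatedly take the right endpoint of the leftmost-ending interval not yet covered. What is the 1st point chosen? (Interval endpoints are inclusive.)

Sort by right endpoint; whenever an interval is uncovered, place a point at its right end.
By right end: [0,1]  [5,6]  [7,9]  [9,10]  [11,12]
[0,1] uncovered → point at 1; [5,6] uncovered → point at 6; [7,9] uncovered → point at 9; [11,12] uncovered → point at 12.
Points: 1, 6, 9, 12 (4 total).

1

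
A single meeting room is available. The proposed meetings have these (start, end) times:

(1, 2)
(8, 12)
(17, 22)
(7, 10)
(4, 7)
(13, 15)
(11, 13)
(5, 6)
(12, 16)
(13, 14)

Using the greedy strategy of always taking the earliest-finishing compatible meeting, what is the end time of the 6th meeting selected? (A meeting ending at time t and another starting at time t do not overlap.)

Greedy by earliest finish: after sorting by end time, pick each interval compatible with the last pick.
Sorted by end: (1,2)  (5,6)  (4,7)  (7,10)  (8,12)  (11,13)  (13,14)  (13,15)  (12,16)  (17,22)
take (1,2); take (5,6); take (7,10); take (11,13); take (13,14); skip (13,15); skip (12,16); take (17,22).
Selected: (1,2) (5,6) (7,10) (11,13) (13,14) (17,22)

22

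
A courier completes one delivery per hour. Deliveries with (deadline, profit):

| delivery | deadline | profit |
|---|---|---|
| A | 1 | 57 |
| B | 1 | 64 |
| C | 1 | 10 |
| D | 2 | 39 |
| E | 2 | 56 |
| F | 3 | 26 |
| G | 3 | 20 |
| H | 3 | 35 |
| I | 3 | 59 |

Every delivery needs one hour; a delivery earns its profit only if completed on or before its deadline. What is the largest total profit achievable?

Sort by profit descending; place each in the latest free slot ≤ its deadline.
Profit order: B=64 I=59 A=57 E=56 D=39 H=35 F=26 G=20 C=10
Assign: B→slot 1, I→slot 3, A skipped, E→slot 2, D skipped, H skipped, F skipped, G skipped, C skipped.
Slots: [1:B] [2:E] [3:I]
Profit = 64 + 56 + 59 = 179

179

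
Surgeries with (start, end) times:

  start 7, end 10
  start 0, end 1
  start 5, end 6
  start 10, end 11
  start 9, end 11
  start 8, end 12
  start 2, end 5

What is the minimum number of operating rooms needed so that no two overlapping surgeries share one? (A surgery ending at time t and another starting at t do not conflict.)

3

starts: [0, 2, 5, 7, 8, 9, 10]
ends:   [1, 5, 6, 10, 11, 11, 12]
s0→1 e1→0 s2→1 e5→0 s5→1 e6→0 s7→1 s8→2 s9→3  — peak 3.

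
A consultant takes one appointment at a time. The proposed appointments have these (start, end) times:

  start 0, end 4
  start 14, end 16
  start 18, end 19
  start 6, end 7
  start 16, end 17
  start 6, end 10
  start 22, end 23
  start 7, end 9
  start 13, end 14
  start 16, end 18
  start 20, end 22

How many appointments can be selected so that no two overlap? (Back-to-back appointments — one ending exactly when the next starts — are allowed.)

Order by finish time; keep every interval that doesn't clash with the previous kept one.
By end time: (0,4), (6,7), (7,9), (6,10), (13,14), (14,16), (16,17), (16,18), (18,19), (20,22), (22,23).
Pick (0,4); next start ≥ 4 → (6,7); next start ≥ 7 → (7,9); next start ≥ 9 → (13,14); next start ≥ 14 → (14,16); next start ≥ 16 → (16,17); next start ≥ 17 → (18,19); next start ≥ 19 → (20,22); next start ≥ 22 → (22,23).
Selected 9 appointments.

9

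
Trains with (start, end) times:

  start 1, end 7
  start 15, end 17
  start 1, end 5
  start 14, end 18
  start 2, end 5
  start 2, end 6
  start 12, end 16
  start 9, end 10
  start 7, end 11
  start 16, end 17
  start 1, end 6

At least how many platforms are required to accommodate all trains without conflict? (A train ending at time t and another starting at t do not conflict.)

5

Count concurrent intervals with a sweep; the peak is the room count.
starts: [1, 1, 1, 2, 2, 7, 9, 12, 14, 15, 16]
ends:   [5, 5, 6, 6, 7, 10, 11, 16, 17, 17, 18]
s1→1 s1→2 s1→3 s2→4 s2→5  — peak 5.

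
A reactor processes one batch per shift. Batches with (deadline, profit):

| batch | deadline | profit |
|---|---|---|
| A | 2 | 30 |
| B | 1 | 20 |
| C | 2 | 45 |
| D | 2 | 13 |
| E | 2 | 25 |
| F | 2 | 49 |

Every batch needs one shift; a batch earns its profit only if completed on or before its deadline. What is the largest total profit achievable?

Sort by profit descending; place each in the latest free slot ≤ its deadline.
Profit order: F=49 C=45 A=30 E=25 B=20 D=13
Assign: F→slot 2, C→slot 1, A skipped, E skipped, B skipped, D skipped.
Slots: [1:C] [2:F]
Profit = 45 + 49 = 94

94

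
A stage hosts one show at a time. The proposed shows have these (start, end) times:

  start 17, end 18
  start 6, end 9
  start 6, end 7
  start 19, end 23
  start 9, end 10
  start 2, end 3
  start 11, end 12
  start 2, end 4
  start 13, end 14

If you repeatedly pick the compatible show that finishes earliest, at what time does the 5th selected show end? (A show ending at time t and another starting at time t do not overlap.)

14

Sort by end time and greedily take each interval whose start is ≥ the last chosen end.
Sorted by end: (2,3)  (2,4)  (6,7)  (6,9)  (9,10)  (11,12)  (13,14)  (17,18)  (19,23)
take (2,3); take (6,7); take (9,10); take (11,12); take (13,14); take (17,18); take (19,23).
Selected: (2,3) (6,7) (9,10) (11,12) (13,14) (17,18) (19,23)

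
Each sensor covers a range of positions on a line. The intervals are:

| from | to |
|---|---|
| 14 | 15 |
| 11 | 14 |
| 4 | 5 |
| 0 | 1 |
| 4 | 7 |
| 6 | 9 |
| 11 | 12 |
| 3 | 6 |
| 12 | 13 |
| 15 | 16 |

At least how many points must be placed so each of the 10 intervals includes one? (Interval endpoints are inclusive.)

Sort by right endpoint; whenever an interval is uncovered, place a point at its right end.
By right end: [0,1]  [4,5]  [3,6]  [4,7]  [6,9]  [11,12]  [12,13]  [11,14]  [14,15]  [15,16]
[0,1] uncovered → point at 1; [4,5] uncovered → point at 5; [6,9] uncovered → point at 9; [11,12] uncovered → point at 12; [14,15] uncovered → point at 15.
Points: 1, 5, 9, 12, 15 (5 total).

5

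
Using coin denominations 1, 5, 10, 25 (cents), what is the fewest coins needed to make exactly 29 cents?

5

29 − 1×25→4 − 4×1→0
Total coins = 1 + 4 = 5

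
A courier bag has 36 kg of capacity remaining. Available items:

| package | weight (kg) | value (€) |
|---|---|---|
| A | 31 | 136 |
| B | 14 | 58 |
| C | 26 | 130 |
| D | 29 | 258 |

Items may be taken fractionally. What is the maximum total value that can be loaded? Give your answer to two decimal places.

Order: D (258/29=8.90) > C (130/26=5.00) > A (136/31=4.39) > B (58/14=4.14)
Fill: take D (29 @ 258) → take 7/26 of C → 35.00; 36/36 used.
Total value = 293.00

293.00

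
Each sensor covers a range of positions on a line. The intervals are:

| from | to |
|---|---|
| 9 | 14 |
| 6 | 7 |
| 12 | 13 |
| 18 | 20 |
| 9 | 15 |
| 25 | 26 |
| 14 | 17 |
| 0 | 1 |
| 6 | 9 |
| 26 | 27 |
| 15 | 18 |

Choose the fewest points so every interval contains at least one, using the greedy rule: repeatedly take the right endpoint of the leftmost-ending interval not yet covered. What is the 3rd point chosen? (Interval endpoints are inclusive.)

13

Sorted: [0,1] [6,7] [6,9] [12,13] [9,14] [9,15] [14,17] [15,18] [18,20] [25,26] [26,27]
{[0,1]} hit by 1; {[6,7],[6,9]} hit by 7; {[12,13],[9,14],[9,15]} hit by 13; {[14,17],[15,18]} hit by 17; {[18,20]} hit by 20; {[25,26],[26,27]} hit by 26.
Points: 1, 7, 13, 17, 20, 26 (6 total).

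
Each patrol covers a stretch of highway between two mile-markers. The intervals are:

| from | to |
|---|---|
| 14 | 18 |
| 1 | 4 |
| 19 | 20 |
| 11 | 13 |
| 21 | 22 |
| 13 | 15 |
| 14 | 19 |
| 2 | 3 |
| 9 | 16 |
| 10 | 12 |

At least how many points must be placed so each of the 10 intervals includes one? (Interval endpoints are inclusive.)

5

By right end: [2,3]  [1,4]  [10,12]  [11,13]  [13,15]  [9,16]  [14,18]  [14,19]  [19,20]  [21,22]
[2,3] uncovered → point at 3; [10,12] uncovered → point at 12; [13,15] uncovered → point at 15; [19,20] uncovered → point at 20; [21,22] uncovered → point at 22.
Points: 3, 12, 15, 20, 22 (5 total).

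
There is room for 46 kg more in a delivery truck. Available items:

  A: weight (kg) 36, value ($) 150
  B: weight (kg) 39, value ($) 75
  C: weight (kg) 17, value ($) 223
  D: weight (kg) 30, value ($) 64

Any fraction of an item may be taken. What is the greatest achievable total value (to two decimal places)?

Ratios (sorted): C 13.12, A 4.17, D 2.13, B 1.92
take C (17 @ 223); take 29/36 of A → 120.83. Capacity used 46/46.
Total value = 343.83

343.83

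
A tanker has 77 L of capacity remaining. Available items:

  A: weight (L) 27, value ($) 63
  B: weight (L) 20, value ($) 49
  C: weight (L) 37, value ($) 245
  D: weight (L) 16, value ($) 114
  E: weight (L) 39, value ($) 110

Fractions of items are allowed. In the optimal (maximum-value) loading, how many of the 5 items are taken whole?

2

Greedy by value/weight ratio, highest first.
Ratios (sorted): D 7.12, C 6.62, E 2.82, B 2.45, A 2.33
take D (16 @ 114); take C (37 @ 245); take 24/39 of E → 67.69. Capacity used 77/77.
2 item(s) taken whole; one partial (take 24/39 of E).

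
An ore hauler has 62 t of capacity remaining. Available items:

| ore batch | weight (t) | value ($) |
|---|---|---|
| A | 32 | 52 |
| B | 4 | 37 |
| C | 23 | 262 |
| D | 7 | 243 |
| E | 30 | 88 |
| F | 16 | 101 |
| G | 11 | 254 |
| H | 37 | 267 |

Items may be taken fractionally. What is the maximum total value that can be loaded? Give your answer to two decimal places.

918.68

Sort by value per unit weight and fill in that order.
Order: D (243/7=34.71) > G (254/11=23.09) > C (262/23=11.39) > B (37/4=9.25) > H (267/37=7.22) > F (101/16=6.31) > E (88/30=2.93) > A (52/32=1.62)
Fill: take D (7 @ 243) → take G (11 @ 254) → take C (23 @ 262) → take B (4 @ 37) → take 17/37 of H → 122.68; 62/62 used.
Total value = 918.68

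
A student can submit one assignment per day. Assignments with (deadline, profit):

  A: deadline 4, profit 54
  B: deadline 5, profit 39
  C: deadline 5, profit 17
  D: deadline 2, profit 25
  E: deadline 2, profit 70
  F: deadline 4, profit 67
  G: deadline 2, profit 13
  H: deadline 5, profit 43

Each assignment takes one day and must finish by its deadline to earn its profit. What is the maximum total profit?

By profit: E(d2,70), F(d4,67), A(d4,54), H(d5,43), B(d5,39), D(d2,25), C(d5,17), G(d2,13)
E→slot 2; F→slot 4; A→slot 3; H→slot 5; B→slot 1; D skipped; C skipped; G skipped.
Profit = 39 + 70 + 54 + 67 + 43 = 273

273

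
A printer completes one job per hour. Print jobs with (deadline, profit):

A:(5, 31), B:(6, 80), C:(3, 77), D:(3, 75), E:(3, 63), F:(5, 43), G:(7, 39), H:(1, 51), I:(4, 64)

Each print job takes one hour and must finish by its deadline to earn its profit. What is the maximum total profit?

Sort by profit descending; place each in the latest free slot ≤ its deadline.
By profit: B(d6,80), C(d3,77), D(d3,75), I(d4,64), E(d3,63), H(d1,51), F(d5,43), G(d7,39), A(d5,31)
B→slot 6; C→slot 3; D→slot 2; I→slot 4; E→slot 1; H skipped; F→slot 5; G→slot 7; A skipped.
Profit = 63 + 75 + 77 + 64 + 43 + 80 + 39 = 441

441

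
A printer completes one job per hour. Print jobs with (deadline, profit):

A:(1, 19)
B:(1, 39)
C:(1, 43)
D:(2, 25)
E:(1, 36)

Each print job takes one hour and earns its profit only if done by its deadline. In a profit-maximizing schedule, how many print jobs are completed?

2

Sort by profit descending; place each in the latest free slot ≤ its deadline.
Profit order: C=43 B=39 E=36 D=25 A=19
Assign: C→slot 1, B skipped, E skipped, D→slot 2, A skipped.
Slots: [1:C] [2:D]
2 of 5 scheduled.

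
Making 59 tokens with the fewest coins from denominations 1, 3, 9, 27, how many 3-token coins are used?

Greedy: take as many of the largest coin as possible, then repeat with the remainder.
59 − 2×27→5 − 1×3→2 − 2×1→0
Count of 3: 1

1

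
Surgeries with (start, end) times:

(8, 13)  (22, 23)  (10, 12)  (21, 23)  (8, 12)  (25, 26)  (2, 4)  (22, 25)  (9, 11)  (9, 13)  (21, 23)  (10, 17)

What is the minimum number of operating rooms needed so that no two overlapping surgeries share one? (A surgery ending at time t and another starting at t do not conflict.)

Count concurrent intervals with a sweep; the peak is the room count.
starts: [2, 8, 8, 9, 9, 10, 10, 21, 21, 22, 22, 25]
ends:   [4, 11, 12, 12, 13, 13, 17, 23, 23, 23, 25, 26]
s2→1 e4→0 s8→1 s8→2 s9→3 s9→4 s10→5 s10→6  — peak 6.

6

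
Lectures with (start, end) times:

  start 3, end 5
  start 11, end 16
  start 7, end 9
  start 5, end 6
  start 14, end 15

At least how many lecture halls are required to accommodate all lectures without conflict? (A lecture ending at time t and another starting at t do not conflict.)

Events (time:±→running): 3:+→1 5:-→0 5:+→1 6:-→0 7:+→1 9:-→0 11:+→1 14:+→2 … peak 2.

2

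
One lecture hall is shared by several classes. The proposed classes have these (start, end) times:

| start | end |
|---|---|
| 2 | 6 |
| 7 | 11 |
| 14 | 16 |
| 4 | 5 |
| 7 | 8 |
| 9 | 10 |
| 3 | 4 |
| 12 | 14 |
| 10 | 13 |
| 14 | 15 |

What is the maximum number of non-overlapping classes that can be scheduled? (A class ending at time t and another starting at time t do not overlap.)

Order by finish time; keep every interval that doesn't clash with the previous kept one.
By end time: (3,4), (4,5), (2,6), (7,8), (9,10), (7,11), (10,13), (12,14), (14,15), (14,16).
Pick (3,4); next start ≥ 4 → (4,5); next start ≥ 5 → (7,8); next start ≥ 8 → (9,10); next start ≥ 10 → (10,13); next start ≥ 13 → (14,15).
Selected 6 classes.

6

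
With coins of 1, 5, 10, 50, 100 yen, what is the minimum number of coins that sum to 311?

311 = 3×100 + 1×10 + 1×1
Total coins = 3 + 1 + 1 = 5

5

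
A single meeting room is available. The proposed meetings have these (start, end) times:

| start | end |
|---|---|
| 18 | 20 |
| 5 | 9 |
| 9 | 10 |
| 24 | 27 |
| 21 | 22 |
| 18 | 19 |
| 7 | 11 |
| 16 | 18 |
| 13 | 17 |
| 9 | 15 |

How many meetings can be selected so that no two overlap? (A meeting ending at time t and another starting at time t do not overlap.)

Sorted by end: (5,9)  (9,10)  (7,11)  (9,15)  (13,17)  (16,18)  (18,19)  (18,20)  (21,22)  (24,27)
take (5,9); take (9,10); take (13,17); take (18,19); take (21,22); take (24,27).
Selected 6 meetings.

6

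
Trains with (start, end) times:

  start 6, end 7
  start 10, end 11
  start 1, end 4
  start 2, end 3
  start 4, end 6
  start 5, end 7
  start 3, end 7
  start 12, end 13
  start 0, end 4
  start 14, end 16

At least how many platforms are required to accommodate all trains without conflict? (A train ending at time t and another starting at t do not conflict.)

Events (time:±→running): 0:+→1 1:+→2 2:+→3 … peak 3.

3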